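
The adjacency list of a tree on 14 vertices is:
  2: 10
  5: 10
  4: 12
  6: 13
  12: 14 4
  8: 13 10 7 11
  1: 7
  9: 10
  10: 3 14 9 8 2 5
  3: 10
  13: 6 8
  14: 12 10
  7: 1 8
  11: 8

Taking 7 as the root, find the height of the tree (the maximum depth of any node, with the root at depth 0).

4 sits deepest: 7 – 8 – 10 – 14 – 12 – 4 — 5 edges from the root.

5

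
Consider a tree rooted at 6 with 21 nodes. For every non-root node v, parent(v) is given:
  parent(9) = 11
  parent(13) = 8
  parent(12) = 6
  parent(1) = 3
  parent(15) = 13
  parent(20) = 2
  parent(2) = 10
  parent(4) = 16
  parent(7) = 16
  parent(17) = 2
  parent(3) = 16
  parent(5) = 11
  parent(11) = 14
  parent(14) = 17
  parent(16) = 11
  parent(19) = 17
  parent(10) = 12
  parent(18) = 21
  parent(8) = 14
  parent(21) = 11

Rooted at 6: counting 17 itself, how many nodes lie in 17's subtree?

The subtree rooted at 17 contains: 17, 14, 19, 11, 8, 5, 21, 16, 9, 13, 18, 4, 3, 7, 15, 1 — 16 nodes.

16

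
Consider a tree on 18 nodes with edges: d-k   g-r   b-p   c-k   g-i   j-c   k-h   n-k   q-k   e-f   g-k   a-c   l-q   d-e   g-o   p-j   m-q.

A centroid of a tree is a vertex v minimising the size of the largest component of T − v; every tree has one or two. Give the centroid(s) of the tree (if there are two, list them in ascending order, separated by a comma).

If k is removed the pieces have sizes 5, 4, 3, 3, 1, 1, all ≤ ⌊18/2⌋ = 9.
No neighbour of k does as well, so k is the unique centroid.

k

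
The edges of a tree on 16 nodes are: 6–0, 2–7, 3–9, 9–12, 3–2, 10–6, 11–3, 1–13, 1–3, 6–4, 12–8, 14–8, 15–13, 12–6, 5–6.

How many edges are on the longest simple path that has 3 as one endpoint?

4

Distances from 3 peak at 4, attained at 5 (14, 4, 10, 0 also at distance 4).
3 – 9 – 12 – 6 – 5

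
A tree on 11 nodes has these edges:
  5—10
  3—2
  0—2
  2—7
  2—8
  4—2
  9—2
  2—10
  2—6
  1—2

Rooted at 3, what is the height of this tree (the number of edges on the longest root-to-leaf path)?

5 sits deepest: 3 – 2 – 10 – 5 — 3 edges from the root.

3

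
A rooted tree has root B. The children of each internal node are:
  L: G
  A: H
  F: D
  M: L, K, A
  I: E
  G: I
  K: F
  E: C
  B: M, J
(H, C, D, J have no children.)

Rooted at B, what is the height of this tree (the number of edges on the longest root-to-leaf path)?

6

C sits deepest: B-M-L-G-I-E-C — 6 edges from the root.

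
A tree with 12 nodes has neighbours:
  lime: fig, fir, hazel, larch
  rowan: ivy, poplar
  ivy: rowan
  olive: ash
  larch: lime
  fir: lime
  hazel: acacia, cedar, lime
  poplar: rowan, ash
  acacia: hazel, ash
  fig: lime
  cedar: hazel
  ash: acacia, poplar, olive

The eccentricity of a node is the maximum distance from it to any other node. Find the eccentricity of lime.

6

A farthest node from lime is ivy.
The path lime-hazel-acacia-ash-poplar-rowan-ivy has 6 edges.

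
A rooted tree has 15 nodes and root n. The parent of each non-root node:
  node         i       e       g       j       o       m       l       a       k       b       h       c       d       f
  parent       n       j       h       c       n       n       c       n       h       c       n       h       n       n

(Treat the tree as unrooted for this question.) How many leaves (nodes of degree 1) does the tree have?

11

Exactly 11 nodes have a single neighbour: a, b, d, e, f, g, i, k, l, m, o.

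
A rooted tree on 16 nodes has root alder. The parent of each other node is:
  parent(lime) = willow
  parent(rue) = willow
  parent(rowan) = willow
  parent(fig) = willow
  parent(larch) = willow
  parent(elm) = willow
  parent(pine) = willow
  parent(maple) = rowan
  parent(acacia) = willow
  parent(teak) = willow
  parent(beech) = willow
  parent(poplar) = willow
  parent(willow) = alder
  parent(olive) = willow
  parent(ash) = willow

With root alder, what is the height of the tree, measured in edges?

3

maple sits deepest: alder–willow–rowan–maple — 3 edges from the root.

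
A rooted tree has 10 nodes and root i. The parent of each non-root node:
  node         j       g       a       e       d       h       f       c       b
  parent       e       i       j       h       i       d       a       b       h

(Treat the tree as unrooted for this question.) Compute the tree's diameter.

7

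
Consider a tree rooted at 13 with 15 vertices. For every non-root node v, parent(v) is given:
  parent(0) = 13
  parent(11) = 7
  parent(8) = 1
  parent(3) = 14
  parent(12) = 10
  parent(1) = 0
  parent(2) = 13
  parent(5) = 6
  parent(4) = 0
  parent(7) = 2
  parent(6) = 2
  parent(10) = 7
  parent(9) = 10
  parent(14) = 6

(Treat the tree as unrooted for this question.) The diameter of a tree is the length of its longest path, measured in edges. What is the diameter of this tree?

BFS from 8 reaches 3 last, at distance 7; BFS from 3 confirms no node is farther.
Path: 8-1-0-13-2-6-14-3.

7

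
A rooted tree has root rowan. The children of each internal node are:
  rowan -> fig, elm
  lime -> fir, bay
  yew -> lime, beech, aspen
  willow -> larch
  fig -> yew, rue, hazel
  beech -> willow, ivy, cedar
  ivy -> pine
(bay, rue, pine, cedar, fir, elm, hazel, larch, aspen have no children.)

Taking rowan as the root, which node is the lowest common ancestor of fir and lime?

Path fir→root: fir lime yew fig rowan; path lime→root: lime yew fig rowan.
First common node: lime.

lime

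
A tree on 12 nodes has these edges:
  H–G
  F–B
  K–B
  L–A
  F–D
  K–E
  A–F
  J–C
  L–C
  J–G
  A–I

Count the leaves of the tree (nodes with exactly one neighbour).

4

Degree-1 nodes: D, E, H, I — 4 of them.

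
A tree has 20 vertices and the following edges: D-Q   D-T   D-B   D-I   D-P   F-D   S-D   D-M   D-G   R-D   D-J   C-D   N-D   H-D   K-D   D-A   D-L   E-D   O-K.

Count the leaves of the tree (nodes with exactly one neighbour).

18

Degree-1 nodes: A, B, C, E, F, G, H, I, J, L, M, N, O, P, Q, R, S, T — 18 of them.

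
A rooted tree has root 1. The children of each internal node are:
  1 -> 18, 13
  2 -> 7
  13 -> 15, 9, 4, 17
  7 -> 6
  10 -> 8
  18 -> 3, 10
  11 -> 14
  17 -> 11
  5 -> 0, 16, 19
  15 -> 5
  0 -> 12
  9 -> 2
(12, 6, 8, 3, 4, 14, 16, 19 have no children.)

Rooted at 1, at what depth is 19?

Climbing from 19 to the root: 19 → 5 → 15 → 13 → 1. That's 4 steps.

4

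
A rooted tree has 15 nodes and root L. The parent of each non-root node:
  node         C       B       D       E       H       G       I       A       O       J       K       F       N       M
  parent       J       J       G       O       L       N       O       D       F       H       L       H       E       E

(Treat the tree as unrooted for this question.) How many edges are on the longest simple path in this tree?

A longest path is A - D - G - N - E - O - F - H - J - C, with 9 edges.

9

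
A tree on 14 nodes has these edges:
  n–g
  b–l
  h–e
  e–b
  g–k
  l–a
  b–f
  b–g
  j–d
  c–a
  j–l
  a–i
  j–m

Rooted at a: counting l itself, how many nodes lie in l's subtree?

Descendants of l (including itself): l, b, j, g, f, e, d, m, n, k, h. That's 11.

11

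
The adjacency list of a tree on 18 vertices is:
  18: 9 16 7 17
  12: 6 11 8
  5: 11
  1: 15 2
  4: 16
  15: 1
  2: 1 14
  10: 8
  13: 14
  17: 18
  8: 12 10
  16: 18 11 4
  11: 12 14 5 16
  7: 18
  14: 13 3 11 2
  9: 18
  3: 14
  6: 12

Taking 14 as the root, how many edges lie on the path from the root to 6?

3

14 – 11 – 12 – 6 — 3 edges.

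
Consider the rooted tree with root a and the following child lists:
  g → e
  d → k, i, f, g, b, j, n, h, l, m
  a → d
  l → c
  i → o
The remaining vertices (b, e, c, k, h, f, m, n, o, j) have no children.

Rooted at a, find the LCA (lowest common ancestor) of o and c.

o's ancestor chain is o, i, d, a and c's is c, l, d, a; they first meet at d.

d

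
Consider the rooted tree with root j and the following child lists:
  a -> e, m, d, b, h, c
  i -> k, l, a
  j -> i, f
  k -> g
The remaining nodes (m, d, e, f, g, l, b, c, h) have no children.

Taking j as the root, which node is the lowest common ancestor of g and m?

i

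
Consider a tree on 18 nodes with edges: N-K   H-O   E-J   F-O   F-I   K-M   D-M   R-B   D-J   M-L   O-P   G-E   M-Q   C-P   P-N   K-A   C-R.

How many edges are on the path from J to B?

8

Walking from J: J - D - M - K - N - P - C - R - B. Length 8.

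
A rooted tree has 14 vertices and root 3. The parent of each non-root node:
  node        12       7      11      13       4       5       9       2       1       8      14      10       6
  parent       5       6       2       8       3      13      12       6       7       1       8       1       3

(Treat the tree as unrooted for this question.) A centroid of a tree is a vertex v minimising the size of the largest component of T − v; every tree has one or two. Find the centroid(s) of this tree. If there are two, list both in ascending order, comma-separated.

Removing 1 splits the tree into components of sizes 6, 6, 1; the largest is 6 ≤ ⌊14/2⌋ = 7.
No neighbour of 1 does as well, so 1 is the unique centroid.

1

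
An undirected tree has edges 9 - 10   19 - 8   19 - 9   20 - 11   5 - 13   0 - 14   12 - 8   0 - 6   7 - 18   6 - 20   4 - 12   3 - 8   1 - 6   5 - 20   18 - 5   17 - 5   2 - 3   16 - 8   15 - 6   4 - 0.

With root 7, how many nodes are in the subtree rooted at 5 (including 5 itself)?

19

5's subtree: {5, 20, 17, 13, 6, 11, 0, 1, 15, 4, 14, 12, 8, 16, 3, 19, 2, 9, 10}, size 19.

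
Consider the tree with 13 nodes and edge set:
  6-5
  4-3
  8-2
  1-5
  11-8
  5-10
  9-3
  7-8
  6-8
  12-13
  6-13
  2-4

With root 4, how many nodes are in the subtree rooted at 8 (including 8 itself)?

The subtree rooted at 8 contains: 8, 6, 11, 7, 5, 13, 1, 10, 12 — 9 nodes.

9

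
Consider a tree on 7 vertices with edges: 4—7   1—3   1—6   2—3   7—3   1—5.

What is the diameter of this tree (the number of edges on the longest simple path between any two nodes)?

4

Starting from 4, a farthest node is 5 at distance 4.
One longest path: 4 - 7 - 3 - 1 - 5.
So the diameter is 4.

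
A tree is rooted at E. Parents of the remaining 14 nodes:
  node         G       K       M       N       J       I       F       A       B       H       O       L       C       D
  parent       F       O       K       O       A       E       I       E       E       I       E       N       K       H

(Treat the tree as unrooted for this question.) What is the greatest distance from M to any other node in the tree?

6

Distances from M peak at 6, attained at G (D also at distance 6).
M – K – O – E – I – F – G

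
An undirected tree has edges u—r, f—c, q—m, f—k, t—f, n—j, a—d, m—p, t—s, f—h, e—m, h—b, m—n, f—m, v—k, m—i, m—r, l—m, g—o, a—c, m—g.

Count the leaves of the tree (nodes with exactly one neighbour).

12

Exactly 12 nodes have a single neighbour: b, d, e, i, j, l, o, p, q, s, u, v.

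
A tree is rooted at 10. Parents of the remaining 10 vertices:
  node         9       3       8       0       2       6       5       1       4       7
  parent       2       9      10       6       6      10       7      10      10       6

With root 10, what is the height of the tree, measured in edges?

A deepest node is 3, reached by 10–6–2–9–3.
That path has 4 edges, so the height is 4.

4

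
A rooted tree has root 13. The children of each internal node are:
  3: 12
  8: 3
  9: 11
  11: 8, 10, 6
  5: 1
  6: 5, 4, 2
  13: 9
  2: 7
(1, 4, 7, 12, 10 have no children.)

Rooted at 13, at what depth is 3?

Path from 13 to 3: 13 → 9 → 11 → 8 → 3, which has 4 edges.

4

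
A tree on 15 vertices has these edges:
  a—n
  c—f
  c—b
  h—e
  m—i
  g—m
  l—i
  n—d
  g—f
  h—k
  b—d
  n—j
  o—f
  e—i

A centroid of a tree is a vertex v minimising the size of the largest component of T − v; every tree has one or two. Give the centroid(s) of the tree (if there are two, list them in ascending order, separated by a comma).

If f is removed the pieces have sizes 7, 6, 1, all ≤ ⌊15/2⌋ = 7.
No neighbour of f does as well, so f is the unique centroid.

f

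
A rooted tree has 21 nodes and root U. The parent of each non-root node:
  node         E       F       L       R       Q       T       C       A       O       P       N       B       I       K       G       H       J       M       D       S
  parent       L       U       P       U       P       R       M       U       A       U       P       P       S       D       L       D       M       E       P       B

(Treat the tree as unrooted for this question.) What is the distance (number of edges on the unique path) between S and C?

Walking from S: S–B–P–L–E–M–C. Length 6.

6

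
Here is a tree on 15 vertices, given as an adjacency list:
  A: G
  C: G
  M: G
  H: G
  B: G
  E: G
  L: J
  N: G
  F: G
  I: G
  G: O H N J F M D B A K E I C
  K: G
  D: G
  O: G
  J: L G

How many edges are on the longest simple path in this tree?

Starting from L, a farthest node is M at distance 3.
One longest path: L–J–G–M.
So the diameter is 3.

3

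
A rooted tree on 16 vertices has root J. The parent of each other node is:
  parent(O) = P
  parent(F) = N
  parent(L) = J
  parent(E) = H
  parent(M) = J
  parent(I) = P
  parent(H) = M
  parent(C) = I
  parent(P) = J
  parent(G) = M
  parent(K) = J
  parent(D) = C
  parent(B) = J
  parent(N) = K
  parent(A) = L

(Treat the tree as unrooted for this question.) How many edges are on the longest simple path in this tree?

Starting from D, a farthest node is F at distance 7.
One longest path: D-C-I-P-J-K-N-F.
So the diameter is 7.

7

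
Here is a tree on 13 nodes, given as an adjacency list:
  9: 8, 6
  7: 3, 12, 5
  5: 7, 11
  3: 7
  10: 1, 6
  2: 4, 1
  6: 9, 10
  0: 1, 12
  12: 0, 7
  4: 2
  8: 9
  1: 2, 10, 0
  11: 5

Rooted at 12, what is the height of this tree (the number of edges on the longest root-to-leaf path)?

8 sits deepest: 12-0-1-10-6-9-8 — 6 edges from the root.

6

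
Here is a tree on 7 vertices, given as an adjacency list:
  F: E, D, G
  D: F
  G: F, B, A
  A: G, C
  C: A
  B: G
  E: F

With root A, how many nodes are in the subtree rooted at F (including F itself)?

3

Descendants of F (including itself): F, E, D. That's 3.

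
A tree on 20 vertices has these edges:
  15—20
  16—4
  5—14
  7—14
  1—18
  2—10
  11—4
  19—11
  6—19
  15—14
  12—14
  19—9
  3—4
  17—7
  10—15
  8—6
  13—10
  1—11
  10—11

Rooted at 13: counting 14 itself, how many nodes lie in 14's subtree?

The subtree rooted at 14 contains: 14, 5, 7, 12, 17 — 5 nodes.

5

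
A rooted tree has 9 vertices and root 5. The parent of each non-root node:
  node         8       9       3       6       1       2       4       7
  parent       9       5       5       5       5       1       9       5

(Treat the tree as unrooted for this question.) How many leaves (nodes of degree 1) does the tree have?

6

Exactly 6 nodes have a single neighbour: 2, 3, 4, 6, 7, 8.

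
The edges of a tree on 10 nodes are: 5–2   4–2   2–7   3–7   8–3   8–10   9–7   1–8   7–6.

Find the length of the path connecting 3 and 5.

3

The path is 3 - 7 - 2 - 5, which has 3 edges.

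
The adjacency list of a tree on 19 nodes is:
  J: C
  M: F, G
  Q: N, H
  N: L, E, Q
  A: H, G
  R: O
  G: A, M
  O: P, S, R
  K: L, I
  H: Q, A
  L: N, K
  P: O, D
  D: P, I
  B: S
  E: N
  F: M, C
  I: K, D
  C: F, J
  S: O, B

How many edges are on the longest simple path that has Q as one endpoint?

9

Distances from Q peak at 9, attained at B.
Q–N–L–K–I–D–P–O–S–B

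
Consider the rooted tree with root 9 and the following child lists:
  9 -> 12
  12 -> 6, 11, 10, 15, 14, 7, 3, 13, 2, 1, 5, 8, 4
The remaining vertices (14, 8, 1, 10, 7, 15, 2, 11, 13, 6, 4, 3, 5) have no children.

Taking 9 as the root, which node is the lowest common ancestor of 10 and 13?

Path 10→root: 10 12 9; path 13→root: 13 12 9.
First common node: 12.

12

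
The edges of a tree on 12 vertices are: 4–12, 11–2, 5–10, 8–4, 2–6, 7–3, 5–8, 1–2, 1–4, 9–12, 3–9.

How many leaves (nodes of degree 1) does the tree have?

4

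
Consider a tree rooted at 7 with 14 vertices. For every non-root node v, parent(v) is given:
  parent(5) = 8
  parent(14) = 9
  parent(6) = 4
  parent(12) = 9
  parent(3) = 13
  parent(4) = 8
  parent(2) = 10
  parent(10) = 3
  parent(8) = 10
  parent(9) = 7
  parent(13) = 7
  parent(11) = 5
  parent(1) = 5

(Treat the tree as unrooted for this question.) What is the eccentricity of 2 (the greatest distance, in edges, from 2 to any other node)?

A farthest node from 2 is 14 (12 also at distance 6).
The path 2 – 10 – 3 – 13 – 7 – 9 – 14 has 6 edges.

6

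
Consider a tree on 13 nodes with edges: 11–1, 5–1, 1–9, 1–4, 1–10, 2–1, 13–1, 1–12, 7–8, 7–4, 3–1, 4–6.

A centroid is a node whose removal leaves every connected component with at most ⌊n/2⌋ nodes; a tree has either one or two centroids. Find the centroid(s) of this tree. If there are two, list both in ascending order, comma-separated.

1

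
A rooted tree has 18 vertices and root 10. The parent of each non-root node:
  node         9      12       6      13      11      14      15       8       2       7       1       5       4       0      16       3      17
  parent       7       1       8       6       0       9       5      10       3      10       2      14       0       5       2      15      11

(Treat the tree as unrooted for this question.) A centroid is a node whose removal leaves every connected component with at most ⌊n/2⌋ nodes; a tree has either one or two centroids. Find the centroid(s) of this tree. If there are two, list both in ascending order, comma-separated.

5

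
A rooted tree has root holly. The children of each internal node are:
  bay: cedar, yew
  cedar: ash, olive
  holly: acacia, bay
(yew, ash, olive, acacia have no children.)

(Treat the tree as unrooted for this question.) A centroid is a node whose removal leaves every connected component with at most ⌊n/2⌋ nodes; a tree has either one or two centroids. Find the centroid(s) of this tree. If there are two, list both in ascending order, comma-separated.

Delete bay: the remaining components have sizes 3, 2, 1. Max 3 ≤ 3, so bay is a centroid.
No neighbour of bay does as well, so bay is the unique centroid.

bay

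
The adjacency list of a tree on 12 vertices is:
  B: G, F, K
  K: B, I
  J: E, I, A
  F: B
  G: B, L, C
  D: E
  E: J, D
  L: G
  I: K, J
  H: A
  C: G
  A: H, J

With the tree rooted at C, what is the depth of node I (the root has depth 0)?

4

Path from C to I: C–G–B–K–I, which has 4 edges.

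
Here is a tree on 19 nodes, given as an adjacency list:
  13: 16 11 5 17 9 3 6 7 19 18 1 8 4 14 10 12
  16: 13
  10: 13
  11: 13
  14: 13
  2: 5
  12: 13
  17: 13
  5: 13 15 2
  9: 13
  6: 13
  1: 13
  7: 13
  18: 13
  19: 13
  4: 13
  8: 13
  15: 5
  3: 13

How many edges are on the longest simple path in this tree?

3

A longest path is 15 – 5 – 13 – 18, with 3 edges.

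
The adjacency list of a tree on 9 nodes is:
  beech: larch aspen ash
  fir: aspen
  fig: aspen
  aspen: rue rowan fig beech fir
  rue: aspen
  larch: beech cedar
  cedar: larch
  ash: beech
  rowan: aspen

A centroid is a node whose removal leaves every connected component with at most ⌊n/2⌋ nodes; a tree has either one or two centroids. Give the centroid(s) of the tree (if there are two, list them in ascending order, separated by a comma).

If aspen is removed the pieces have sizes 4, 1, 1, 1, 1, all ≤ ⌊9/2⌋ = 4.
No neighbour of aspen does as well, so aspen is the unique centroid.

aspen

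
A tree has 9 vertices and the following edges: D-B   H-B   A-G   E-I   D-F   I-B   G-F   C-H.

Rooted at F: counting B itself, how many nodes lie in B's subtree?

5

The subtree rooted at B contains: B, I, H, E, C — 5 nodes.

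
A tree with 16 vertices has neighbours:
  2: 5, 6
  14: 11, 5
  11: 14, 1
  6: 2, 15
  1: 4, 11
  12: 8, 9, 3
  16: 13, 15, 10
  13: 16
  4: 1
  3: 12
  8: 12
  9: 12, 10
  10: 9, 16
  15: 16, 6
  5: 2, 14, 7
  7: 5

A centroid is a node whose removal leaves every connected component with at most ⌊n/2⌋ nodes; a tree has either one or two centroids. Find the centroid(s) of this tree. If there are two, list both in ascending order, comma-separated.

If 6 is removed the pieces have sizes 8, 7, all ≤ ⌊16/2⌋ = 8.
Its neighbour 15 also leaves a largest component of size 8, so both are centroids.

6, 15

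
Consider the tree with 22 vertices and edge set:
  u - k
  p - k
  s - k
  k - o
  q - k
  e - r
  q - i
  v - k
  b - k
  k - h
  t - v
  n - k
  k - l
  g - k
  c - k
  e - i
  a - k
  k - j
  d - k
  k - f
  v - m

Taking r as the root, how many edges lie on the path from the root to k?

Path from r to k: r – e – i – q – k, which has 4 edges.

4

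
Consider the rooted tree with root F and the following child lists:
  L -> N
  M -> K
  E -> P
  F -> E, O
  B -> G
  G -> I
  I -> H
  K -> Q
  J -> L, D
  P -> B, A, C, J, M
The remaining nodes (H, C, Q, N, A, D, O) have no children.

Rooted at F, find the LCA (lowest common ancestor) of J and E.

J's ancestor chain is J, P, E, F and E's is E, F; they first meet at E.

E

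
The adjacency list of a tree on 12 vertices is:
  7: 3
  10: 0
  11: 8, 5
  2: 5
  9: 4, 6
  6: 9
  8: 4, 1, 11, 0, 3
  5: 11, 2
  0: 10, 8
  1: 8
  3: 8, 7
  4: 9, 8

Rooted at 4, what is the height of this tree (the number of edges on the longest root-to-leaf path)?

4

A deepest node is 2, reached by 4 – 8 – 11 – 5 – 2.
That path has 4 edges, so the height is 4.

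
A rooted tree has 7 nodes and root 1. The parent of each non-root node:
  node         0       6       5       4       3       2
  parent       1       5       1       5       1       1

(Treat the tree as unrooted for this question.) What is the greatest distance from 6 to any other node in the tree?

3

The node farthest from 6 is 3 (2, 0 also at distance 3), via 6 – 5 – 1 – 3 — 3 edges.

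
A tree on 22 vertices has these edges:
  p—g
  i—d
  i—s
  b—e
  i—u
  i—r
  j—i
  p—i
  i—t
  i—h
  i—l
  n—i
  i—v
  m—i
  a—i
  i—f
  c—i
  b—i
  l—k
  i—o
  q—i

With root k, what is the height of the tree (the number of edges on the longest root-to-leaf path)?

4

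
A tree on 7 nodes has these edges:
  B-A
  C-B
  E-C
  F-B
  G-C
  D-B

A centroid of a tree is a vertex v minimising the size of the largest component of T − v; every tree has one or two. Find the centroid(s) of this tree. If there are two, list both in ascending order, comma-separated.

Delete B: the remaining components have sizes 3, 1, 1, 1. Max 3 ≤ 3, so B is a centroid.
Every other node leaves some component of size > 3, so the centroid is unique.

B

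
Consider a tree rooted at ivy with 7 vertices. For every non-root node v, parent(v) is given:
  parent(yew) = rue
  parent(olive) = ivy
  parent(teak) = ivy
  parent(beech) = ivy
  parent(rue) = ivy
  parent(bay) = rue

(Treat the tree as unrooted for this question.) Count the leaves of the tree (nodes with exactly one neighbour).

5

Exactly 5 nodes have a single neighbour: bay, beech, olive, teak, yew.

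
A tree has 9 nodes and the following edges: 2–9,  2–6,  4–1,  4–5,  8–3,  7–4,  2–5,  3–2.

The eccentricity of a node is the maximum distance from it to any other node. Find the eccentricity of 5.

3

A farthest node from 5 is 8.
The path 5–2–3–8 has 3 edges.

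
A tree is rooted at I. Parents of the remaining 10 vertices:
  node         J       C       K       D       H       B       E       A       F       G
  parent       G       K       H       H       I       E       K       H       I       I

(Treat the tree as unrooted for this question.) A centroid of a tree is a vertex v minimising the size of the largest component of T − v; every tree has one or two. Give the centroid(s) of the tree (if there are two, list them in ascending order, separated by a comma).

Delete H: the remaining components have sizes 4, 4, 1, 1. Max 4 ≤ 5, so H is a centroid.
No neighbour of H does as well, so H is the unique centroid.

H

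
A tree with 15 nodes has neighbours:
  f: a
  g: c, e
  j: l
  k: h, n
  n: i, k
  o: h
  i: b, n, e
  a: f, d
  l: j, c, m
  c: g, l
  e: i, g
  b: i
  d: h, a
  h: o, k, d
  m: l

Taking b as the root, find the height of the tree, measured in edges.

A deepest node is f, reached by b → i → n → k → h → d → a → f.
That path has 7 edges, so the height is 7.

7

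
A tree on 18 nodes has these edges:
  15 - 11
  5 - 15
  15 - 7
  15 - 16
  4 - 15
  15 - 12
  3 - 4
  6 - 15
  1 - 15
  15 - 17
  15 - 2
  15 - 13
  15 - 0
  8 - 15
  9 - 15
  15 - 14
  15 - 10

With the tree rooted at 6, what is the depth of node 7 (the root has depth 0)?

Path from 6 to 7: 6 – 15 – 7, which has 2 edges.

2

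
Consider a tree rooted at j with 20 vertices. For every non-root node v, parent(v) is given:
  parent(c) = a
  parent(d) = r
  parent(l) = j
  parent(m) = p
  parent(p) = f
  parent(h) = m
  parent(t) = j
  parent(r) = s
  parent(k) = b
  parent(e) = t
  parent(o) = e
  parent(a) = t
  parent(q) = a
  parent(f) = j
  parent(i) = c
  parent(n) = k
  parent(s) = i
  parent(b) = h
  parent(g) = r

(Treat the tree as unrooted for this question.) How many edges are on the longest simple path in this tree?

A longest path is d – r – s – i – c – a – t – j – f – p – m – h – b – k – n, with 14 edges.

14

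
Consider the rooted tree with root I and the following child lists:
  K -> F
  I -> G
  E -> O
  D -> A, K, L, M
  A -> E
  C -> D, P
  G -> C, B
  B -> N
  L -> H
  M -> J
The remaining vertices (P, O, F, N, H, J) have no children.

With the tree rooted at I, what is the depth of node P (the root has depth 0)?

3

I → G → C → P — 3 edges.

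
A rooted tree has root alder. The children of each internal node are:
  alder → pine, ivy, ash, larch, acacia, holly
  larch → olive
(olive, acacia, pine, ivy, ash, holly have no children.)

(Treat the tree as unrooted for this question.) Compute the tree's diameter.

3

Starting from olive, a farthest node is holly at distance 3.
One longest path: olive – larch – alder – holly.
So the diameter is 3.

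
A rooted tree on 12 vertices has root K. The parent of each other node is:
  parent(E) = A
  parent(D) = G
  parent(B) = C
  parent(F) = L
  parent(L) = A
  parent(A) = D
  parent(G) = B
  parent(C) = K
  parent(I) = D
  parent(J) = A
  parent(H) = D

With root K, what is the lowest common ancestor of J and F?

Path J→root: J A D G B C K; path F→root: F L A D G B C K.
First common node: A.

A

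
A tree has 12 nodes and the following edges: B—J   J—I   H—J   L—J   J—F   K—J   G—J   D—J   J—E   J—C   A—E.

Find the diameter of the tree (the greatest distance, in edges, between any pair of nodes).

3

BFS from A reaches C last, at distance 3; BFS from C confirms no node is farther.
Path: A – E – J – C.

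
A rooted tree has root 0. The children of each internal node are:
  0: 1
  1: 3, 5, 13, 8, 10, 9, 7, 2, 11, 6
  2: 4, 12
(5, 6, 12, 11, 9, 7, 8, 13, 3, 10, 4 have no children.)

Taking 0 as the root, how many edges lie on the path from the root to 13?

Climbing from 13 to the root: 13 – 1 – 0. That's 2 steps.

2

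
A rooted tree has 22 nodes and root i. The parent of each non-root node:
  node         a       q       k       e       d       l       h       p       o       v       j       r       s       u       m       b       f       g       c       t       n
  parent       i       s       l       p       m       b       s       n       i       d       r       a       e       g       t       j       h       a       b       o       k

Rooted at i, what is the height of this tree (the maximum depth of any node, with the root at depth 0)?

12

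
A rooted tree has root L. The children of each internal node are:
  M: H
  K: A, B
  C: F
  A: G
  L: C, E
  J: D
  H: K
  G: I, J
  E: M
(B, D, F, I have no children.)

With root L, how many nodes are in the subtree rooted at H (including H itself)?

Descendants of H (including itself): H, K, A, B, G, J, I, D. That's 8.

8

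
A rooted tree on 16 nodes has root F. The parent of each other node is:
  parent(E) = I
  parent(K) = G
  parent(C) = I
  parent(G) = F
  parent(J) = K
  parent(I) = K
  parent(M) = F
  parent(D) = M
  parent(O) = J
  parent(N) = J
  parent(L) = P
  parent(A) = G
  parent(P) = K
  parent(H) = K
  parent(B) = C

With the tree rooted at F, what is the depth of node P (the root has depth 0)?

3

F–G–K–P — 3 edges.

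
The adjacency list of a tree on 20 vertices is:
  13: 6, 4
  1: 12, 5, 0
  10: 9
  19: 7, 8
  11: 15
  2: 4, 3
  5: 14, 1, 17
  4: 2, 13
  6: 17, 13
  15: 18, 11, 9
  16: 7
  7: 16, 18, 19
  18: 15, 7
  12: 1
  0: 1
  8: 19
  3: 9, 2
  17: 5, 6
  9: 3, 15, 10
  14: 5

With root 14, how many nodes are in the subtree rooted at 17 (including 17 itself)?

15

The subtree rooted at 17 contains: 17, 6, 13, 4, 2, 3, 9, 15, 10, 18, 11, 7, 19, 16, 8 — 15 nodes.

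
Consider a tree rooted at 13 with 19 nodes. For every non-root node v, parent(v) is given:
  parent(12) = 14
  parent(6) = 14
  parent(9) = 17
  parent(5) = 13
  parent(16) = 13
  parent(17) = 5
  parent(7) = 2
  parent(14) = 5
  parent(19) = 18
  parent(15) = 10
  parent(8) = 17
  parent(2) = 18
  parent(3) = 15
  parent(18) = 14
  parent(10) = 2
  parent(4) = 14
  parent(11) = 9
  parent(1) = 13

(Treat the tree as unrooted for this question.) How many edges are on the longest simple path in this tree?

9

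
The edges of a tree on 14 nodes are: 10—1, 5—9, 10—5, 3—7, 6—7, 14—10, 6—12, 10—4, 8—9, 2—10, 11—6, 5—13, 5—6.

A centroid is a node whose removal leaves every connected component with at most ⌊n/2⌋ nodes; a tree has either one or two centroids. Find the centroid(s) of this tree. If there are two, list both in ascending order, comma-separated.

5

Delete 5: the remaining components have sizes 5, 5, 2, 1. Max 5 ≤ 7, so 5 is a centroid.
Every other node leaves some component of size > 7, so the centroid is unique.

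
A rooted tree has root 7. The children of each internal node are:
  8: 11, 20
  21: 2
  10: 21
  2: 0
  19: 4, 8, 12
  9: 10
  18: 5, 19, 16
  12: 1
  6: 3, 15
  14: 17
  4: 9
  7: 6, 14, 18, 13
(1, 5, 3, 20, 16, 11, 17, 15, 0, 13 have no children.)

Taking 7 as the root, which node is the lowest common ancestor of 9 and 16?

18

Ancestors of 9 (toward the root): 9, 4, 19, 18, 7.
Ancestors of 16: 16, 18, 7.
The deepest node appearing in both lists is 18.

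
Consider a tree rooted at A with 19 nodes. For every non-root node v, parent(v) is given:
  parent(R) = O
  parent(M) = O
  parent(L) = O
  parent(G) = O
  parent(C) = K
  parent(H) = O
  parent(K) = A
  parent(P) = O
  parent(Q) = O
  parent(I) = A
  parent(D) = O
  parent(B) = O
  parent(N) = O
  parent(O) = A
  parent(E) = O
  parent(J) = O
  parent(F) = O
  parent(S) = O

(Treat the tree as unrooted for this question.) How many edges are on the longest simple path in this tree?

4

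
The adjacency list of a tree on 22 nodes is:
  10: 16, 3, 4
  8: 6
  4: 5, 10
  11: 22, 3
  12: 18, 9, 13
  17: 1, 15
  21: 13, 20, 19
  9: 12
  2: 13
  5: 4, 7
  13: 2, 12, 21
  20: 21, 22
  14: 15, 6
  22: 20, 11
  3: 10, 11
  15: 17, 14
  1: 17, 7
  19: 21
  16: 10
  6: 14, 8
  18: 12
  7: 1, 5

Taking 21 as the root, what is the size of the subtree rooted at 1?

1's subtree: {1, 17, 15, 14, 6, 8}, size 6.

6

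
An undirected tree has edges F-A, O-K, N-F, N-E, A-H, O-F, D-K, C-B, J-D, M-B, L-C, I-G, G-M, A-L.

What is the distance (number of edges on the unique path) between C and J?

7

The path is C - L - A - F - O - K - D - J, which has 7 edges.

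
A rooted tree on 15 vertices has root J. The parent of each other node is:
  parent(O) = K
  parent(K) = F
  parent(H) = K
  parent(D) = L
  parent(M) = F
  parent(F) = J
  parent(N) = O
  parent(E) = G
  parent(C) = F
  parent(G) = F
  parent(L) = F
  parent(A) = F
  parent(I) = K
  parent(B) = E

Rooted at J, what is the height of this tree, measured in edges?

N sits deepest: J–F–K–O–N — 4 edges from the root.

4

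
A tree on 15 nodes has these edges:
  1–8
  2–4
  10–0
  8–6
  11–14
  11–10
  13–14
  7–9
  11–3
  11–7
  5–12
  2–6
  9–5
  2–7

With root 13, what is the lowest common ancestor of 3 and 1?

Ancestors of 3 (toward the root): 3, 11, 14, 13.
Ancestors of 1: 1, 8, 6, 2, 7, 11, 14, 13.
The deepest node appearing in both lists is 11.

11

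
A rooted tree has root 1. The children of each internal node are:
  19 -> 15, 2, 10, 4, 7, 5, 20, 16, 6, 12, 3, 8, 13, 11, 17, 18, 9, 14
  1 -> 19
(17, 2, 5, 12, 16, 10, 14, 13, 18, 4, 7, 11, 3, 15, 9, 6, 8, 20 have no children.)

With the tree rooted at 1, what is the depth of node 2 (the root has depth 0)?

Path from 1 to 2: 1 → 19 → 2, which has 2 edges.

2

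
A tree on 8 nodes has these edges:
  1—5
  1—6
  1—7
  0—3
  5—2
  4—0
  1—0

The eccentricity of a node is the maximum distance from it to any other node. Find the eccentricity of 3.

Distances from 3 peak at 4, attained at 2.
3 – 0 – 1 – 5 – 2

4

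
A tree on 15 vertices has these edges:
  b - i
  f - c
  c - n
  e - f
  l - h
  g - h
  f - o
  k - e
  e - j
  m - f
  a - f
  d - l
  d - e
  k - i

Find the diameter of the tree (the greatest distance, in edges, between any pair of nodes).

7

Starting from g, a farthest node is b at distance 7.
One longest path: g–h–l–d–e–k–i–b.
So the diameter is 7.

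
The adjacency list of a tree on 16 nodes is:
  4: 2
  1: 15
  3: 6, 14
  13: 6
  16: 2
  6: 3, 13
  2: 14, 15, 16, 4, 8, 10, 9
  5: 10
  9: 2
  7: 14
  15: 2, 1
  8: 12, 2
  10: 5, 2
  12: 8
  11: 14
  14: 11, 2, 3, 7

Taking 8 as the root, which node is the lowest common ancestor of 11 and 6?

14

Path 11→root: 11 14 2 8; path 6→root: 6 3 14 2 8.
First common node: 14.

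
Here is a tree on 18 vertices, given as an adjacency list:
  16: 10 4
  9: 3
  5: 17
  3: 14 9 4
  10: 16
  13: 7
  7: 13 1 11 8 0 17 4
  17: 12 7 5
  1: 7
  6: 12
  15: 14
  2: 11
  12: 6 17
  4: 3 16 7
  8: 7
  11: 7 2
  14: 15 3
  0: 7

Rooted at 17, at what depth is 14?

4

Climbing from 14 to the root: 14–3–4–7–17. That's 4 steps.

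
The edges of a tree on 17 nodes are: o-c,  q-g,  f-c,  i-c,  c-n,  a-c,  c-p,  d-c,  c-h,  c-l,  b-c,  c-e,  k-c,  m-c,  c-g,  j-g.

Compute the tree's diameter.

BFS from q reaches f last, at distance 3; BFS from f confirms no node is farther.
Path: q – g – c – f.

3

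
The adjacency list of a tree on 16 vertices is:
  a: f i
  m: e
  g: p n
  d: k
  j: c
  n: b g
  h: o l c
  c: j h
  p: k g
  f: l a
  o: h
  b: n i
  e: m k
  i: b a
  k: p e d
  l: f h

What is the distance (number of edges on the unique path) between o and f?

3

Walking from o: o – h – l – f. Length 3.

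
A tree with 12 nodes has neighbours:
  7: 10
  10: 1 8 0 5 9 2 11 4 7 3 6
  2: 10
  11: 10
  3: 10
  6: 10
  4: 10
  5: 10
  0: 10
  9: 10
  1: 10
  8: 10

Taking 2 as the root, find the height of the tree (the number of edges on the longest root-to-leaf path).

2

A deepest node is 9, reached by 2–10–9.
That path has 2 edges, so the height is 2.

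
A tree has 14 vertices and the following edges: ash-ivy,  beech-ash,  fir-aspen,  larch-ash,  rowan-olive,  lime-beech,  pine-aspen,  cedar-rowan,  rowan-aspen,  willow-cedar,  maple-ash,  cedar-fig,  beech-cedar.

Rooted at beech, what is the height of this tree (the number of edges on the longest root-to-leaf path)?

A deepest node is fir, reached by beech – cedar – rowan – aspen – fir.
That path has 4 edges, so the height is 4.

4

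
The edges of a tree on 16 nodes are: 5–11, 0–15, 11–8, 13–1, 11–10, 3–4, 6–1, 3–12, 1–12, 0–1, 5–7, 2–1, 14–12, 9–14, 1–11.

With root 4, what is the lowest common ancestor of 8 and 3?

3

Ancestors of 8 (toward the root): 8, 11, 1, 12, 3, 4.
Ancestors of 3: 3, 4.
The deepest node appearing in both lists is 3.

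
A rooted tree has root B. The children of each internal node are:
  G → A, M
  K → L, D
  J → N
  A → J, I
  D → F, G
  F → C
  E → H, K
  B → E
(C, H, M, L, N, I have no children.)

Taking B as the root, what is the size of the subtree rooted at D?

9

The subtree rooted at D contains: D, G, F, A, M, C, I, J, N — 9 nodes.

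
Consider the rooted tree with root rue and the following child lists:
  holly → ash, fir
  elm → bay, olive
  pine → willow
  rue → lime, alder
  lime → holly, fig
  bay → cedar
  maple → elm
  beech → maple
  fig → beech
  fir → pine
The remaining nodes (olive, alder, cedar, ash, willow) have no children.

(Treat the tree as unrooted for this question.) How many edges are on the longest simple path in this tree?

BFS from willow reaches cedar last, at distance 10; BFS from cedar confirms no node is farther.
Path: willow–pine–fir–holly–lime–fig–beech–maple–elm–bay–cedar.

10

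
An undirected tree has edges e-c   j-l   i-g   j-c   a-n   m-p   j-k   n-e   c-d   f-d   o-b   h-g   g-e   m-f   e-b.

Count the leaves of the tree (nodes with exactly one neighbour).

7

Exactly 7 nodes have a single neighbour: a, h, i, k, l, o, p.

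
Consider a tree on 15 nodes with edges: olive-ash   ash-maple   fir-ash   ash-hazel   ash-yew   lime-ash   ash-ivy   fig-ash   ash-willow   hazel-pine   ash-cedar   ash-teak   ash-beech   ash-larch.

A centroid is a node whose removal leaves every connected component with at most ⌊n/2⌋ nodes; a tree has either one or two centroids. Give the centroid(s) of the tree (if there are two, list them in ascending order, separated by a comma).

Delete ash: the remaining components have sizes 2, 1, 1, 1, 1, 1, 1, 1, 1, 1, 1, 1, 1. Max 2 ≤ 7, so ash is a centroid.
No neighbour of ash does as well, so ash is the unique centroid.

ash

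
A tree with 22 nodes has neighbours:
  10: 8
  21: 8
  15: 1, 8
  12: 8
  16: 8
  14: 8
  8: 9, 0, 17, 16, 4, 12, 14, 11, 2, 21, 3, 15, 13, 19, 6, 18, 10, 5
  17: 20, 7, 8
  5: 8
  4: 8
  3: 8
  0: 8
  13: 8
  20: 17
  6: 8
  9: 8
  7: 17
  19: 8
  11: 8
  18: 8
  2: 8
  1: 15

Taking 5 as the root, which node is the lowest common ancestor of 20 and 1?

8

Ancestors of 20 (toward the root): 20, 17, 8, 5.
Ancestors of 1: 1, 15, 8, 5.
The deepest node appearing in both lists is 8.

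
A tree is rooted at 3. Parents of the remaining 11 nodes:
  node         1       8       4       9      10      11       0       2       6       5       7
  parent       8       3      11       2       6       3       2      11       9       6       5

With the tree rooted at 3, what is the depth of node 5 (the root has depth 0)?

Path from 3 to 5: 3 → 11 → 2 → 9 → 6 → 5, which has 5 edges.

5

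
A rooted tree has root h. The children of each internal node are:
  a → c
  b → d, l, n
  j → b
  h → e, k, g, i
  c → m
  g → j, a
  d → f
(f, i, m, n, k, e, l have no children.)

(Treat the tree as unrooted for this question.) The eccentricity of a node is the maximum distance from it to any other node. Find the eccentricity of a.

5

The node farthest from a is f, via a–g–j–b–d–f — 5 edges.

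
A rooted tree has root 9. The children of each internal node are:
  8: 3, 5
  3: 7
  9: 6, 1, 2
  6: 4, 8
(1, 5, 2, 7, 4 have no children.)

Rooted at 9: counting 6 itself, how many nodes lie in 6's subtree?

6

Descendants of 6 (including itself): 6, 8, 4, 3, 5, 7. That's 6.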